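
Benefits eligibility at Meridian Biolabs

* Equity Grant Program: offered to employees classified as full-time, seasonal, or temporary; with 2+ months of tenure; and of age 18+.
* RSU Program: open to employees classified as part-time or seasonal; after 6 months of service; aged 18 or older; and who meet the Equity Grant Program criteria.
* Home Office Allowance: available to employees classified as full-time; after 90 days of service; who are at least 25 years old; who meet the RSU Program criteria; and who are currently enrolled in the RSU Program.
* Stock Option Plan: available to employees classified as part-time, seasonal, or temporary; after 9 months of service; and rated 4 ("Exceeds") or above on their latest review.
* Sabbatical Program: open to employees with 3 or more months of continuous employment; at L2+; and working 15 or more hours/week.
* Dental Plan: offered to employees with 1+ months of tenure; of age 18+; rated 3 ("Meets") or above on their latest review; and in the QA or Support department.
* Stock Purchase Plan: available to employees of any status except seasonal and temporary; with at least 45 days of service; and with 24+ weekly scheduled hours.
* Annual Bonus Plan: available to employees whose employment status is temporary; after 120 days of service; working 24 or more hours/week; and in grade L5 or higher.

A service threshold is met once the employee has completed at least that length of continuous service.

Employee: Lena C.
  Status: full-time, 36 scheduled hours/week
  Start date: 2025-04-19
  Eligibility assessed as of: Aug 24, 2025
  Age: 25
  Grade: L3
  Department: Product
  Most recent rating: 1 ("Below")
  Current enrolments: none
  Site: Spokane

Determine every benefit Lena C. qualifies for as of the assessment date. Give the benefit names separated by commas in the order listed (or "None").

Service from 2025-04-19 to Aug 24, 2025: 127 days.
Equity Grant Program — status full-time ✓; service 127 days ≥ 2 months (≈60 days) ✓; age 25 ≥ 18 ✓ → eligible.
RSU Program — status full-time ✗ (requires part-time or seasonal) → not eligible.
Home Office Allowance — status full-time ✓; service 127 days ≥ 90 days ✓; age 25 ≥ 25 ✓; not eligible for RSU Program ✗ → not eligible.
Stock Option Plan — status full-time ✗ (requires part-time, seasonal, or temporary) → not eligible.
Sabbatical Program — service 127 days ≥ 3 months (≈90 days) ✓; grade L3 ≥ L2 ✓; 36 hrs/wk ≥ 15 ✓ → eligible.
Dental Plan — service 127 days ≥ 1 month (≈30 days) ✓; age 25 ≥ 18 ✓; rating 1 < 3 ✗ → not eligible.
Stock Purchase Plan — status full-time ✓ (not excluded); service 127 days ≥ 45 days ✓; 36 hrs/wk ≥ 24 ✓ → eligible.
Annual Bonus Plan — status full-time ✗ (requires temporary) → not eligible.

Equity Grant Program, Sabbatical Program, Stock Purchase Plan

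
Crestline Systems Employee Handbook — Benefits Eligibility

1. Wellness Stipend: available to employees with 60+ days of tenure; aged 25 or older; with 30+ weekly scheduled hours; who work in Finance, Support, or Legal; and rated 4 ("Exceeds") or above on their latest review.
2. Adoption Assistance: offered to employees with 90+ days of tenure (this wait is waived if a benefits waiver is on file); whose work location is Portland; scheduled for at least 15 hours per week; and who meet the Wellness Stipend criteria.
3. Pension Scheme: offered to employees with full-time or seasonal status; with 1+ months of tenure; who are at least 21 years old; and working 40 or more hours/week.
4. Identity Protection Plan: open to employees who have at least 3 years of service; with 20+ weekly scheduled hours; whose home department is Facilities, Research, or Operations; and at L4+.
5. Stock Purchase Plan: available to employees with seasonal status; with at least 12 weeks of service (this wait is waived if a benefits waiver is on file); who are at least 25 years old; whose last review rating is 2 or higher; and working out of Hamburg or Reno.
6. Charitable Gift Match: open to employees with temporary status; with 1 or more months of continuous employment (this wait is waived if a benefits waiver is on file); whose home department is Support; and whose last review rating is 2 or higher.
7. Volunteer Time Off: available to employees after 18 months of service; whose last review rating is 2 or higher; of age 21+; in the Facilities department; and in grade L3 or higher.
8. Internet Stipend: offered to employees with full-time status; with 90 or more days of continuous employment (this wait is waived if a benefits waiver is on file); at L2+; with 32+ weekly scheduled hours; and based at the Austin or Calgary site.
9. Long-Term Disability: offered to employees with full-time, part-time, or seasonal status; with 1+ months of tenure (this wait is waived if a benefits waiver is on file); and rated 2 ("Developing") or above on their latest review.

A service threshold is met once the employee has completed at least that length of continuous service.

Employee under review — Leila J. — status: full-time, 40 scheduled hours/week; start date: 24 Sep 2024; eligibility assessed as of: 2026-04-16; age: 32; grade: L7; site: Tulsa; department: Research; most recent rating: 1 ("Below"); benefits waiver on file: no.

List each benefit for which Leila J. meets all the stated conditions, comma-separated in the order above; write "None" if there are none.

Service from 24 Sep 2024 to 2026-04-16: 569 days.
Wellness Stipend — service 569 days ≥ 60 days ✓; age 32 ≥ 25 ✓; 40 hrs/wk ≥ 30 ✓; dept Research ✗ → not eligible.
Adoption Assistance — no waiver, service 569 days ≥ 90 days ✓; site Tulsa ✗ (not Portland) → not eligible.
Pension Scheme — status full-time ✓; service 569 days ≥ 1 month (≈30 days) ✓; age 32 ≥ 21 ✓; 40 hrs/wk ≥ 40 ✓ → eligible.
Identity Protection Plan — service 569 days < 3 years (≈1095 days) ✗ → not eligible.
Stock Purchase Plan — status full-time ✗ (requires seasonal) → not eligible.
Charitable Gift Match — status full-time ✗ (requires temporary) → not eligible.
Volunteer Time Off — service 569 days ≥ 18 months (≈540 days) ✓; rating 1 < 2 ✗ → not eligible.
Internet Stipend — status full-time ✓; no waiver, service 569 days ≥ 90 days ✓; grade L7 ≥ L2 ✓; 40 hrs/wk ≥ 32 ✓; site Tulsa ✗ (not Austin or Calgary) → not eligible.
Long-Term Disability — status full-time ✓; no waiver, service 569 days ≥ 1 month (≈30 days) ✓; rating 1 < 2 ✗ → not eligible.

Pension Scheme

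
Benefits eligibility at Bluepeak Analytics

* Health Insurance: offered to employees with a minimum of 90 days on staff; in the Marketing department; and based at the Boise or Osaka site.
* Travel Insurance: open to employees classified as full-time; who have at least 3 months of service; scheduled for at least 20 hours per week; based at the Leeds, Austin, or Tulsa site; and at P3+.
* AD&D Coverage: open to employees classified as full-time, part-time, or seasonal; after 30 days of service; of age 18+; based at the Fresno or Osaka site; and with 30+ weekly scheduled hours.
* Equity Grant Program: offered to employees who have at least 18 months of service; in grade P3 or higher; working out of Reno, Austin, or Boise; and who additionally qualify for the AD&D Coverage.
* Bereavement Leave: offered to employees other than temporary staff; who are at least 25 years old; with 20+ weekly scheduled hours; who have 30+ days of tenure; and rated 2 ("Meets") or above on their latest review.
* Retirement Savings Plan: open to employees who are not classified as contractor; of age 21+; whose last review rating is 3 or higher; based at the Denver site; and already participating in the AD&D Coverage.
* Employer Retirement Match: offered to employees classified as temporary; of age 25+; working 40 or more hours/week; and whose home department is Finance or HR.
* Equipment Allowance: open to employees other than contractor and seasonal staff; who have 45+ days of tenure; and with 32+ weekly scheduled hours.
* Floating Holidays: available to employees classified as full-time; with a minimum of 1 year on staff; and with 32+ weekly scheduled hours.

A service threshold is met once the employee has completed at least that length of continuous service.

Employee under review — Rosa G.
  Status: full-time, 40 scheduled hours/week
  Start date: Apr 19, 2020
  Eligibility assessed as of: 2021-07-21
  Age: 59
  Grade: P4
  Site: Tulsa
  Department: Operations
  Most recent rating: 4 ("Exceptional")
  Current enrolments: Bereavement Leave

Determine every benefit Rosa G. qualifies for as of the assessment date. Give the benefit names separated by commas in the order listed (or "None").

Travel Insurance, Bereavement Leave, Equipment Allowance, Floating Holidays

Service from Apr 19, 2020 to 2021-07-21: 458 days.
Health Insurance — service 458 days ≥ 90 days ✓; dept Operations ✗ → not eligible.
Travel Insurance — status full-time ✓; service 458 days ≥ 3 months (≈90 days) ✓; 40 hrs/wk ≥ 20 ✓; site Tulsa ✓; grade P4 ≥ P3 ✓ → eligible.
AD&D Coverage — status full-time ✓; service 458 days ≥ 30 days ✓; age 59 ≥ 18 ✓; site Tulsa ✗ (not Fresno or Osaka) → not eligible.
Equity Grant Program — service 458 days < 18 months (≈540 days) ✗ → not eligible.
Bereavement Leave — status full-time ✓ (not excluded); age 59 ≥ 25 ✓; 40 hrs/wk ≥ 20 ✓; service 458 days ≥ 30 days ✓; rating 4 ≥ 2 ✓ → eligible.
Retirement Savings Plan — status full-time ✓ (not excluded); age 59 ≥ 21 ✓; rating 4 ≥ 3 ✓; site Tulsa ✗ (not Denver) → not eligible.
Employer Retirement Match — status full-time ✗ (requires temporary) → not eligible.
Equipment Allowance — status full-time ✓ (not excluded); service 458 days ≥ 45 days ✓; 40 hrs/wk ≥ 32 ✓ → eligible.
Floating Holidays — status full-time ✓; service 458 days ≥ 1 year (≈365 days) ✓; 40 hrs/wk ≥ 32 ✓ → eligible.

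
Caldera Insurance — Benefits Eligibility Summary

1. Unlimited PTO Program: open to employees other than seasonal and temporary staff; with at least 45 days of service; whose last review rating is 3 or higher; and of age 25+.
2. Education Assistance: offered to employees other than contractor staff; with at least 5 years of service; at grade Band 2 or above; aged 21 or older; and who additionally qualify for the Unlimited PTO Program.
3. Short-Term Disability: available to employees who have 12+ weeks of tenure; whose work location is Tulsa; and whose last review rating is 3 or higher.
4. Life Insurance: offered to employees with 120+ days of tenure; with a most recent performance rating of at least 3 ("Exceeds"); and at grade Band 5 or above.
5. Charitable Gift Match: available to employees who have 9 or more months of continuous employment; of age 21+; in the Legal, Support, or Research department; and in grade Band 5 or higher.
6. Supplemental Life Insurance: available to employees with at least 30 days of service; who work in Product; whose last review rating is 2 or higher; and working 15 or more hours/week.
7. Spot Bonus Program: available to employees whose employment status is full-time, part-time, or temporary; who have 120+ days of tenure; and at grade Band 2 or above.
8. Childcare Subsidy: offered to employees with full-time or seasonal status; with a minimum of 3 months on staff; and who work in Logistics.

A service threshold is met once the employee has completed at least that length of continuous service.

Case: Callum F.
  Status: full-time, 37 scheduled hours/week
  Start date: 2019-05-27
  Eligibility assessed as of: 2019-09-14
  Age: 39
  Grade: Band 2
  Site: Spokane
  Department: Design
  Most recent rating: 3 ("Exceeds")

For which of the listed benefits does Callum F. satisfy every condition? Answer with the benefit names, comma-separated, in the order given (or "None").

Service from 2019-05-27 to 2019-09-14: 110 days.
Unlimited PTO Program — status full-time ✓ (not excluded); service 110 days ≥ 45 days ✓; rating 3 ≥ 3 ✓; age 39 ≥ 25 ✓ → eligible.
Education Assistance — status full-time ✓ (not excluded); service 110 days < 5 years (≈1825 days) ✗ → not eligible.
Short-Term Disability — service 110 days ≥ 12 weeks (≈84 days) ✓; site Spokane ✗ (not Tulsa) → not eligible.
Life Insurance — service 110 days < 120 days ✗ → not eligible.
Charitable Gift Match — service 110 days < 9 months (≈270 days) ✗ → not eligible.
Supplemental Life Insurance — service 110 days ≥ 30 days ✓; dept Design ✗ → not eligible.
Spot Bonus Program — status full-time ✓; service 110 days < 120 days ✗ → not eligible.
Childcare Subsidy — status full-time ✓; service 110 days ≥ 3 months (≈90 days) ✓; dept Design ✗ → not eligible.

Unlimited PTO Program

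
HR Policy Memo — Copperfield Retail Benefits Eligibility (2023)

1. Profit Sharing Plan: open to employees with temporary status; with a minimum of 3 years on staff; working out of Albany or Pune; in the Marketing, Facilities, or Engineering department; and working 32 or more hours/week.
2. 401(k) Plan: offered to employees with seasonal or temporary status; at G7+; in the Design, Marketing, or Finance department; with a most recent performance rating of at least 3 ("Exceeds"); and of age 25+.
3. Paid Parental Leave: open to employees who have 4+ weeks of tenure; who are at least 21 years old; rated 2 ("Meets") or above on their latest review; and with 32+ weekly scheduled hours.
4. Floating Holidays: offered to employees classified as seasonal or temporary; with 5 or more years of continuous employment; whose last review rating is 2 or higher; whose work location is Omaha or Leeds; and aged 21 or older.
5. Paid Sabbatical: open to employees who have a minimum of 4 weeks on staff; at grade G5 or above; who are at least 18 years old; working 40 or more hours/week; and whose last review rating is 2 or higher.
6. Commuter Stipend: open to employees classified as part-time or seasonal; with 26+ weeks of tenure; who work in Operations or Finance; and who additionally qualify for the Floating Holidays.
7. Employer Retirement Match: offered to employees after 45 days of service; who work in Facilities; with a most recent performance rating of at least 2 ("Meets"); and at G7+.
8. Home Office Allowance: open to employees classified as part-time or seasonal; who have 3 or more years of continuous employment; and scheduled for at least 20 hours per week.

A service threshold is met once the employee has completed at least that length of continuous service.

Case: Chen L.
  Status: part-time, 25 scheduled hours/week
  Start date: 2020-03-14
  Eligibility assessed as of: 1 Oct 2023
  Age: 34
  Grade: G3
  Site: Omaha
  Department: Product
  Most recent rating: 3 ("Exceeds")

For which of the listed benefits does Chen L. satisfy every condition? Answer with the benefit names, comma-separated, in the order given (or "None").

Home Office Allowance

Service from 2020-03-14 to 1 Oct 2023: 1296 days.
Profit Sharing Plan — status part-time ✗ (requires temporary) → not eligible.
401(k) Plan — status part-time ✗ (requires seasonal or temporary) → not eligible.
Paid Parental Leave — service 1296 days ≥ 4 weeks (≈28 days) ✓; age 34 ≥ 21 ✓; rating 3 ≥ 2 ✓; 25 hrs/wk < 32 ✗ → not eligible.
Floating Holidays — status part-time ✗ (requires seasonal or temporary) → not eligible.
Paid Sabbatical — service 1296 days ≥ 4 weeks (≈28 days) ✓; grade G3 < G5 ✗ → not eligible.
Commuter Stipend — status part-time ✓; service 1296 days ≥ 26 weeks (≈182 days) ✓; dept Product ✗ → not eligible.
Employer Retirement Match — service 1296 days ≥ 45 days ✓; dept Product ✗ → not eligible.
Home Office Allowance — status part-time ✓; service 1296 days ≥ 3 years (≈1095 days) ✓; 25 hrs/wk ≥ 20 ✓ → eligible.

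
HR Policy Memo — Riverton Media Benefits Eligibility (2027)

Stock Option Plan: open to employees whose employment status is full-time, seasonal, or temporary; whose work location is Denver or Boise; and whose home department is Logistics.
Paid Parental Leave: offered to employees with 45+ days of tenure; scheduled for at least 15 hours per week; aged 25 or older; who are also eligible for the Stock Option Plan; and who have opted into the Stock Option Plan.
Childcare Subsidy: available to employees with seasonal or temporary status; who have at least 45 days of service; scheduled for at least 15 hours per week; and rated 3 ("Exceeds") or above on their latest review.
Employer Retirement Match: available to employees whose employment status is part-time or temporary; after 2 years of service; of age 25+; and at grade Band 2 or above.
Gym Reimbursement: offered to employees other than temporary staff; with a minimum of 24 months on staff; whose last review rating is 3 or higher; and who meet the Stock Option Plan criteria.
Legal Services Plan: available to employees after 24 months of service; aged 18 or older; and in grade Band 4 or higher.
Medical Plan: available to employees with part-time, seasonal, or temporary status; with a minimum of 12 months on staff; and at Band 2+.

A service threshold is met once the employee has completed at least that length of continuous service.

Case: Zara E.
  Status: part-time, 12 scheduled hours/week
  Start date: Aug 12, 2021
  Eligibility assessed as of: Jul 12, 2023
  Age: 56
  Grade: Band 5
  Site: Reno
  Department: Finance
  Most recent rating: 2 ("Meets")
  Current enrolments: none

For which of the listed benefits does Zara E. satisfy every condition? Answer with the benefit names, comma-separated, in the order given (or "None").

Medical Plan

Service from Aug 12, 2021 to Jul 12, 2023: 699 days.
Stock Option Plan — status part-time ✗ (requires full-time, seasonal, or temporary) → not eligible.
Paid Parental Leave — service 699 days ≥ 45 days ✓; 12 hrs/wk < 15 ✗ → not eligible.
Childcare Subsidy — status part-time ✗ (requires seasonal or temporary) → not eligible.
Employer Retirement Match — status part-time ✓; service 699 days < 2 years (≈730 days) ✗ → not eligible.
Gym Reimbursement — status part-time ✓ (not excluded); service 699 days < 24 months (≈720 days) ✗ → not eligible.
Legal Services Plan — service 699 days < 24 months (≈720 days) ✗ → not eligible.
Medical Plan — status part-time ✓; service 699 days ≥ 12 months (≈360 days) ✓; grade Band 5 ≥ Band 2 ✓ → eligible.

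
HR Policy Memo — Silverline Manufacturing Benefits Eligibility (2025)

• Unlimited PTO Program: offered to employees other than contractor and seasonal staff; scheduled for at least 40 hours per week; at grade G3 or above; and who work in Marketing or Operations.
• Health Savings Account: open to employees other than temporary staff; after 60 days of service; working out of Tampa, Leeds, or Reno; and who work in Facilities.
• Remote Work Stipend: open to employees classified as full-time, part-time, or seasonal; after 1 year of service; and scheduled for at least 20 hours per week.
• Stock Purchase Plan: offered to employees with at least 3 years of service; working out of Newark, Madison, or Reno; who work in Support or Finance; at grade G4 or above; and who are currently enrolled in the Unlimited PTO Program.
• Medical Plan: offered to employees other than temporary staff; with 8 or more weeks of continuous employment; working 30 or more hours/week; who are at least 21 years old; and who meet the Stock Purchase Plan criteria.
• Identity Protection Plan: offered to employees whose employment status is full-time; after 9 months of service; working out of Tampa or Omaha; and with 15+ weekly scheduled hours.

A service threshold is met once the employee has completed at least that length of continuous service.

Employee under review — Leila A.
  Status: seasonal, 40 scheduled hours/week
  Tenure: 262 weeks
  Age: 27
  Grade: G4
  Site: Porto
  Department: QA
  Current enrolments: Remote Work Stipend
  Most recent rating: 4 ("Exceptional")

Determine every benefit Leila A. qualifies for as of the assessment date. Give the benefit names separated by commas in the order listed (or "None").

Unlimited PTO Program — status seasonal ✗ (excluded) → not eligible.
Health Savings Account — status seasonal ✓ (not excluded); service 262 weeks ≥ 60 days ✓; site Porto ✗ (not Tampa, Leeds, or Reno) → not eligible.
Remote Work Stipend — status seasonal ✓; service 262 weeks ≥ 1 year (≈365 days) ✓; 40 hrs/wk ≥ 20 ✓ → eligible.
Stock Purchase Plan — service 262 weeks ≥ 3 years (≈1095 days) ✓; site Porto ✗ (not Newark, Madison, or Reno) → not eligible.
Medical Plan — status seasonal ✓ (not excluded); service 262 weeks ≥ 8 weeks ✓; 40 hrs/wk ≥ 30 ✓; age 27 ≥ 21 ✓; not eligible for Stock Purchase Plan ✗ → not eligible.
Identity Protection Plan — status seasonal ✗ (requires full-time) → not eligible.

Remote Work Stipend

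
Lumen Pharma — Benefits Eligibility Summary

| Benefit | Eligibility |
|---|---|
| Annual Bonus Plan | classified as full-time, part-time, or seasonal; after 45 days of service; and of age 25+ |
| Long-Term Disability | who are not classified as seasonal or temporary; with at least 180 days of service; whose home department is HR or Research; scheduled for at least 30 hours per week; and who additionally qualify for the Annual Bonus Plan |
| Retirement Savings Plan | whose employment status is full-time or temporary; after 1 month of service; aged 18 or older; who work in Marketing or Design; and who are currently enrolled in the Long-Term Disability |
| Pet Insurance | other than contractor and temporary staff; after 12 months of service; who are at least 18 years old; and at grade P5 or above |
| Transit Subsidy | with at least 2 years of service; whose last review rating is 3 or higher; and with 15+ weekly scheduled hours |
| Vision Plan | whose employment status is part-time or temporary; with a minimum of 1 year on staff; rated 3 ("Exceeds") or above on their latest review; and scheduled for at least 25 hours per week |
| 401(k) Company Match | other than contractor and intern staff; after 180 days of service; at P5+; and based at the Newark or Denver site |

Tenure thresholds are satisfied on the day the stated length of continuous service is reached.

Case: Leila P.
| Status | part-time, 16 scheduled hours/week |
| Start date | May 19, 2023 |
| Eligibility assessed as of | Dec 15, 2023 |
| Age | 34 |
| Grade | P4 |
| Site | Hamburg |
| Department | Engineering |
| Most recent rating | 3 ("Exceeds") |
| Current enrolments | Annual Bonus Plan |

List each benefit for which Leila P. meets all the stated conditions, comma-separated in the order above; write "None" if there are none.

Annual Bonus Plan

Service from May 19, 2023 to Dec 15, 2023: 210 days.
Annual Bonus Plan — status part-time ✓; service 210 days ≥ 45 days ✓; age 34 ≥ 25 ✓ → eligible.
Long-Term Disability — status part-time ✓ (not excluded); service 210 days ≥ 180 days ✓; dept Engineering ✗ → not eligible.
Retirement Savings Plan — status part-time ✗ (requires full-time or temporary) → not eligible.
Pet Insurance — status part-time ✓ (not excluded); service 210 days < 12 months (≈360 days) ✗ → not eligible.
Transit Subsidy — service 210 days < 2 years (≈730 days) ✗ → not eligible.
Vision Plan — status part-time ✓; service 210 days < 1 year (≈365 days) ✗ → not eligible.
401(k) Company Match — status part-time ✓ (not excluded); service 210 days ≥ 180 days ✓; grade P4 < P5 ✗ → not eligible.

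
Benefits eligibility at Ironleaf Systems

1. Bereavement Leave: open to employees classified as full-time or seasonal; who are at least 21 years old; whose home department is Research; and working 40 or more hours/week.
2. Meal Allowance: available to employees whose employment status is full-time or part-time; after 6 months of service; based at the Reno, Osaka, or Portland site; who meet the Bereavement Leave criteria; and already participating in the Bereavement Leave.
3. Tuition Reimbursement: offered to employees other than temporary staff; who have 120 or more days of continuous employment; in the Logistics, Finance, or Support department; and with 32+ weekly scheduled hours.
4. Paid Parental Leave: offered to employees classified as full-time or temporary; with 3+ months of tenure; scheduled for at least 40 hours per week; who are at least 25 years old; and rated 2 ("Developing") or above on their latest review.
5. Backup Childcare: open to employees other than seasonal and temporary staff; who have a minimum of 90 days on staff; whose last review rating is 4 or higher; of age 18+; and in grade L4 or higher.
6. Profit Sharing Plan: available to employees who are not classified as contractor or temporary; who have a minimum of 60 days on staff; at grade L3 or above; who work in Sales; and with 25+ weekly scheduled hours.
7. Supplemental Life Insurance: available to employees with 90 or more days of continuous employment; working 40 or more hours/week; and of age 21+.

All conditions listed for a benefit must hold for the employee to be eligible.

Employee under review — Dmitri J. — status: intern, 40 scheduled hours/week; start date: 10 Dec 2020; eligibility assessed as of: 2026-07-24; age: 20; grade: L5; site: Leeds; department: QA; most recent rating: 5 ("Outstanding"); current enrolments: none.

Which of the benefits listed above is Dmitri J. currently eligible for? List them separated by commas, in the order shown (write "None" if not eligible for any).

Backup Childcare

Service from 10 Dec 2020 to 2026-07-24: 2052 days.
Bereavement Leave — status intern ✗ (requires full-time or seasonal) → not eligible.
Meal Allowance — status intern ✗ (requires full-time or part-time) → not eligible.
Tuition Reimbursement — status intern ✓ (not excluded); service 2052 days ≥ 120 days ✓; dept QA ✗ → not eligible.
Paid Parental Leave — status intern ✗ (requires full-time or temporary) → not eligible.
Backup Childcare — status intern ✓ (not excluded); service 2052 days ≥ 90 days ✓; rating 5 ≥ 4 ✓; age 20 ≥ 18 ✓; grade L5 ≥ L4 ✓ → eligible.
Profit Sharing Plan — status intern ✓ (not excluded); service 2052 days ≥ 60 days ✓; grade L5 ≥ L3 ✓; dept QA ✗ → not eligible.
Supplemental Life Insurance — service 2052 days ≥ 90 days ✓; 40 hrs/wk ≥ 40 ✓; age 20 < 21 ✗ → not eligible.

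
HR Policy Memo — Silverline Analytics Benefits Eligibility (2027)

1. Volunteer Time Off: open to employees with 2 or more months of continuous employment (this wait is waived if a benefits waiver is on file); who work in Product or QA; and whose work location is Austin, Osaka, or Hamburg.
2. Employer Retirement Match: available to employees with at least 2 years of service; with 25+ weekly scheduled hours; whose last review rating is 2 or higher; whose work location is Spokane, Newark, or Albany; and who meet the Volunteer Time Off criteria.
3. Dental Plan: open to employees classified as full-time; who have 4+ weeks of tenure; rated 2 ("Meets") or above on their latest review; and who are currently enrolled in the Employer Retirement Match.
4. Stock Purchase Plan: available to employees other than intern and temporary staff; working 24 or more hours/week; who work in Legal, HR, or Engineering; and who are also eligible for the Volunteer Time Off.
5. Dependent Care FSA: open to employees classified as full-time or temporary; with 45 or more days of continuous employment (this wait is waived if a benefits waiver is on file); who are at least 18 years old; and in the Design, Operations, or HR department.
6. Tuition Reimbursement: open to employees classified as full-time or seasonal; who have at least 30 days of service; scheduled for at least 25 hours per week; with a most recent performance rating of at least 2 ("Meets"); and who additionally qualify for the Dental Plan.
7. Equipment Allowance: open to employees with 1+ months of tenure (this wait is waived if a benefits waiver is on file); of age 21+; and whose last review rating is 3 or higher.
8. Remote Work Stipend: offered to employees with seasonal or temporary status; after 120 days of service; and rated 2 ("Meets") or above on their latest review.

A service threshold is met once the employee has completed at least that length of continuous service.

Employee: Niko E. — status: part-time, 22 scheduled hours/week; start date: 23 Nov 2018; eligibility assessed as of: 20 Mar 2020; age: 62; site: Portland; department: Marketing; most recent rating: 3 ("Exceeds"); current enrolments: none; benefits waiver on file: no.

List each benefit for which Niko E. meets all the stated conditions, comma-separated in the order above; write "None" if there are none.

Service from 23 Nov 2018 to 20 Mar 2020: 483 days.
Volunteer Time Off — no waiver, service 483 days ≥ 2 months (≈60 days) ✓; dept Marketing ✗ → not eligible.
Employer Retirement Match — service 483 days < 2 years (≈730 days) ✗ → not eligible.
Dental Plan — status part-time ✗ (requires full-time) → not eligible.
Stock Purchase Plan — status part-time ✓ (not excluded); 22 hrs/wk < 24 ✗ → not eligible.
Dependent Care FSA — status part-time ✗ (requires full-time or temporary) → not eligible.
Tuition Reimbursement — status part-time ✗ (requires full-time or seasonal) → not eligible.
Equipment Allowance — no waiver, service 483 days ≥ 1 month (≈30 days) ✓; age 62 ≥ 21 ✓; rating 3 ≥ 3 ✓ → eligible.
Remote Work Stipend — status part-time ✗ (requires seasonal or temporary) → not eligible.

Equipment Allowance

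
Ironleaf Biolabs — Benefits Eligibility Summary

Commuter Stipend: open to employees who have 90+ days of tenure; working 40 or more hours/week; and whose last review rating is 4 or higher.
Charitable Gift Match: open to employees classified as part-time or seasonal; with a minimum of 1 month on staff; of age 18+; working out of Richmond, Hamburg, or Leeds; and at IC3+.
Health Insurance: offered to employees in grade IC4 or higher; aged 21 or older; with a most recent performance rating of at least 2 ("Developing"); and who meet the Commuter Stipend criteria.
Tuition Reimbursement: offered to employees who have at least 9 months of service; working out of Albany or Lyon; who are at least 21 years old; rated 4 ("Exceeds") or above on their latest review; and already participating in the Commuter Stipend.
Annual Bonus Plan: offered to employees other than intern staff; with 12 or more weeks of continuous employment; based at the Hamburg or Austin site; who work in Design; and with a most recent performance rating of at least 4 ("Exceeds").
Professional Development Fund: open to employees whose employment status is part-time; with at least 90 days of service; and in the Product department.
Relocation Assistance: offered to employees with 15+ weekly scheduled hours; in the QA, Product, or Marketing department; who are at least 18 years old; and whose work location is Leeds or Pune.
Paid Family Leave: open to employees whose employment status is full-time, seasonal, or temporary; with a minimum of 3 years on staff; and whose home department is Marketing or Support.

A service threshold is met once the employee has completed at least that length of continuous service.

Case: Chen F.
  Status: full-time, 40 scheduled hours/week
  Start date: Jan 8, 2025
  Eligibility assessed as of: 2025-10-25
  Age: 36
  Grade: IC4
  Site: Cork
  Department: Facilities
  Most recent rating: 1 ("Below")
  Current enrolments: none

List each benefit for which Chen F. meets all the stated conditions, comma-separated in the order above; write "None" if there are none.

Service from Jan 8, 2025 to 2025-10-25: 290 days.
Commuter Stipend — service 290 days ≥ 90 days ✓; 40 hrs/wk ≥ 40 ✓; rating 1 < 4 ✗ → not eligible.
Charitable Gift Match — status full-time ✗ (requires part-time or seasonal) → not eligible.
Health Insurance — grade IC4 ≥ IC4 ✓; age 36 ≥ 21 ✓; rating 1 < 2 ✗ → not eligible.
Tuition Reimbursement — service 290 days ≥ 9 months (≈270 days) ✓; site Cork ✗ (not Albany or Lyon) → not eligible.
Annual Bonus Plan — status full-time ✓ (not excluded); service 290 days ≥ 12 weeks (≈84 days) ✓; site Cork ✗ (not Hamburg or Austin) → not eligible.
Professional Development Fund — status full-time ✗ (requires part-time) → not eligible.
Relocation Assistance — 40 hrs/wk ≥ 15 ✓; dept Facilities ✗ → not eligible.
Paid Family Leave — status full-time ✓; service 290 days < 3 years (≈1095 days) ✗ → not eligible.

None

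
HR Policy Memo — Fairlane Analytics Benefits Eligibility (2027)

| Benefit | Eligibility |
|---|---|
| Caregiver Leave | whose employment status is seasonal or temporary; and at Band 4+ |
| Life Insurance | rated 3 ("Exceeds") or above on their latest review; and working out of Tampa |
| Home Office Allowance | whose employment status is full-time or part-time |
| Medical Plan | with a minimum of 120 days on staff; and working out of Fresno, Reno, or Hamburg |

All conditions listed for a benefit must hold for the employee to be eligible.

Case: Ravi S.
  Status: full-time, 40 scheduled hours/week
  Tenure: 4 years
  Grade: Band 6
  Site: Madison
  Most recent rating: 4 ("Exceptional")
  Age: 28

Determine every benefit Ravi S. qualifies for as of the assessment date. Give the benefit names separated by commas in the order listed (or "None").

Home Office Allowance

Caregiver Leave — status full-time ✗ (requires seasonal or temporary) → not eligible.
Life Insurance — rating 4 ≥ 3 ✓; site Madison ✗ (not Tampa) → not eligible.
Home Office Allowance — status full-time ✓ → eligible.
Medical Plan — service 4 years ≥ 120 days ✓; site Madison ✗ (not Fresno, Reno, or Hamburg) → not eligible.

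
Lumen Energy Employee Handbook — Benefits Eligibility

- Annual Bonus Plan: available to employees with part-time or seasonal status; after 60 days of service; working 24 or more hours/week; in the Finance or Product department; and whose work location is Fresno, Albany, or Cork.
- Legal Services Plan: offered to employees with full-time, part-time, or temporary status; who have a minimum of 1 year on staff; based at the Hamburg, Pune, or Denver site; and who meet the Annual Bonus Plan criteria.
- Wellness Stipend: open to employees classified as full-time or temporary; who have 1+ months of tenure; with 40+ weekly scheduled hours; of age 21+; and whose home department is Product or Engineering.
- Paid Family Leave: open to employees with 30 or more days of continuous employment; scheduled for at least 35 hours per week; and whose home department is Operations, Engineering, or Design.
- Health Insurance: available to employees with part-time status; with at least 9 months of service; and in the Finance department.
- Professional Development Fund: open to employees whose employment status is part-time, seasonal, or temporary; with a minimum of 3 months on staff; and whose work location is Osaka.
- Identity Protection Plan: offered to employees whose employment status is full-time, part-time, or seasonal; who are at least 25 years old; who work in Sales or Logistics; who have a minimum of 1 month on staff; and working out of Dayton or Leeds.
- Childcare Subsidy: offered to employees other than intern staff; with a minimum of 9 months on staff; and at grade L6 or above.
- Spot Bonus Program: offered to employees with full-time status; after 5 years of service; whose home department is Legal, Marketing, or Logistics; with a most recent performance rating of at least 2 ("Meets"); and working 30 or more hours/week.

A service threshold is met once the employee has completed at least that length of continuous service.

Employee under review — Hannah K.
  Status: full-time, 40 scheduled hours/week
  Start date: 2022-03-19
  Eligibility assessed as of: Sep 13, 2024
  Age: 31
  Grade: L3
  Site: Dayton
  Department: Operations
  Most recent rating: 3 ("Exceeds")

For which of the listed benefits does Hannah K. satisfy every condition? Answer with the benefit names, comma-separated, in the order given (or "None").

Paid Family Leave

Service from 2022-03-19 to Sep 13, 2024: 909 days.
Annual Bonus Plan — status full-time ✗ (requires part-time or seasonal) → not eligible.
Legal Services Plan — status full-time ✓; service 909 days ≥ 1 year (≈365 days) ✓; site Dayton ✗ (not Hamburg, Pune, or Denver) → not eligible.
Wellness Stipend — status full-time ✓; service 909 days ≥ 1 month (≈30 days) ✓; 40 hrs/wk ≥ 40 ✓; age 31 ≥ 21 ✓; dept Operations ✗ → not eligible.
Paid Family Leave — service 909 days ≥ 30 days ✓; 40 hrs/wk ≥ 35 ✓; dept Operations ✓ → eligible.
Health Insurance — status full-time ✗ (requires part-time) → not eligible.
Professional Development Fund — status full-time ✗ (requires part-time, seasonal, or temporary) → not eligible.
Identity Protection Plan — status full-time ✓; age 31 ≥ 25 ✓; dept Operations ✗ → not eligible.
Childcare Subsidy — status full-time ✓ (not excluded); service 909 days ≥ 9 months (≈270 days) ✓; grade L3 < L6 ✗ → not eligible.
Spot Bonus Program — status full-time ✓; service 909 days < 5 years (≈1825 days) ✗ → not eligible.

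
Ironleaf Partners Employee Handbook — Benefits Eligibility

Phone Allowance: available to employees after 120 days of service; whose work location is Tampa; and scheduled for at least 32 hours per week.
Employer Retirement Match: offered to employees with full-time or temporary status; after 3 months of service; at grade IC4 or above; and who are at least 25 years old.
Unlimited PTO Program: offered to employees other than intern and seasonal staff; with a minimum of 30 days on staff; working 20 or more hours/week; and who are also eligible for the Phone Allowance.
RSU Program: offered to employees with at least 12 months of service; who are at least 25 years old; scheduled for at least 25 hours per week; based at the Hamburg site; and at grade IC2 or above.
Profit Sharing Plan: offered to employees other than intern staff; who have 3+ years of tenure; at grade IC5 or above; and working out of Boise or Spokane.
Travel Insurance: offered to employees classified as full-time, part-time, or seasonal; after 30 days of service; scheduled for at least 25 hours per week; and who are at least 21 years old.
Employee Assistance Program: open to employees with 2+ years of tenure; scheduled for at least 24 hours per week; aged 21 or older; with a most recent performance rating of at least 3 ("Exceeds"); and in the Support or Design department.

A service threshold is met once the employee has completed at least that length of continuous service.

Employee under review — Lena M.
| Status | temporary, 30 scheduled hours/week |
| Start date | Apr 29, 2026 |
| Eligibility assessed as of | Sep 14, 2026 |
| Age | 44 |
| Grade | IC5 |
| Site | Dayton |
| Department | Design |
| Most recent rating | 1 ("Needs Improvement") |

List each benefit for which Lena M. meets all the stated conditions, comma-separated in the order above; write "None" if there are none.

Employer Retirement Match

Service from Apr 29, 2026 to Sep 14, 2026: 138 days.
Phone Allowance — service 138 days ≥ 120 days ✓; site Dayton ✗ (not Tampa) → not eligible.
Employer Retirement Match — status temporary ✓; service 138 days ≥ 3 months (≈90 days) ✓; grade IC5 ≥ IC4 ✓; age 44 ≥ 25 ✓ → eligible.
Unlimited PTO Program — status temporary ✓ (not excluded); service 138 days ≥ 30 days ✓; 30 hrs/wk ≥ 20 ✓; not eligible for Phone Allowance ✗ → not eligible.
RSU Program — service 138 days < 12 months (≈360 days) ✗ → not eligible.
Profit Sharing Plan — status temporary ✓ (not excluded); service 138 days < 3 years (≈1095 days) ✗ → not eligible.
Travel Insurance — status temporary ✗ (requires full-time, part-time, or seasonal) → not eligible.
Employee Assistance Program — service 138 days < 2 years (≈730 days) ✗ → not eligible.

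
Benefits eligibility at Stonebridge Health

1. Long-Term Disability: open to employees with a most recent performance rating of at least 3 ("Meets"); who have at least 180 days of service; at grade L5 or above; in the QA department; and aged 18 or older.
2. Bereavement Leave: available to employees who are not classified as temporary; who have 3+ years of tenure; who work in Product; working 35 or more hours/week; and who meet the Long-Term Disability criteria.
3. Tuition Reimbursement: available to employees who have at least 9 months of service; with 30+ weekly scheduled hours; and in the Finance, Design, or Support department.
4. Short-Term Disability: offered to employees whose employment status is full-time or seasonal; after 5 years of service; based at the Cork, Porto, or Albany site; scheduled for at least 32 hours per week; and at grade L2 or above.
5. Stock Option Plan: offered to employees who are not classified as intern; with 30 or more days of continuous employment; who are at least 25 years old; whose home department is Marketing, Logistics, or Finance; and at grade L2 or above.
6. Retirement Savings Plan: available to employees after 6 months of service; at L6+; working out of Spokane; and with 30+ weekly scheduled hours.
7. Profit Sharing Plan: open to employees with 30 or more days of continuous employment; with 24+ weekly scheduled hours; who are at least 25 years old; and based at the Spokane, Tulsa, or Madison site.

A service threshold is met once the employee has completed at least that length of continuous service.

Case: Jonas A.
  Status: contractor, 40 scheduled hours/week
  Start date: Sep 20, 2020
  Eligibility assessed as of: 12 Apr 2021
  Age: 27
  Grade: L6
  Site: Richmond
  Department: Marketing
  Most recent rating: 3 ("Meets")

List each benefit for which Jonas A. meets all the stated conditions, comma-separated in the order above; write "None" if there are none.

Service from Sep 20, 2020 to 12 Apr 2021: 204 days.
Long-Term Disability — rating 3 ≥ 3 ✓; service 204 days ≥ 180 days ✓; grade L6 ≥ L5 ✓; dept Marketing ✗ → not eligible.
Bereavement Leave — status contractor ✓ (not excluded); service 204 days < 3 years (≈1095 days) ✗ → not eligible.
Tuition Reimbursement — service 204 days < 9 months (≈270 days) ✗ → not eligible.
Short-Term Disability — status contractor ✗ (requires full-time or seasonal) → not eligible.
Stock Option Plan — status contractor ✓ (not excluded); service 204 days ≥ 30 days ✓; age 27 ≥ 25 ✓; dept Marketing ✓; grade L6 ≥ L2 ✓ → eligible.
Retirement Savings Plan — service 204 days ≥ 6 months (≈180 days) ✓; grade L6 ≥ L6 ✓; site Richmond ✗ (not Spokane) → not eligible.
Profit Sharing Plan — service 204 days ≥ 30 days ✓; 40 hrs/wk ≥ 24 ✓; age 27 ≥ 25 ✓; site Richmond ✗ (not Spokane, Tulsa, or Madison) → not eligible.

Stock Option Plan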